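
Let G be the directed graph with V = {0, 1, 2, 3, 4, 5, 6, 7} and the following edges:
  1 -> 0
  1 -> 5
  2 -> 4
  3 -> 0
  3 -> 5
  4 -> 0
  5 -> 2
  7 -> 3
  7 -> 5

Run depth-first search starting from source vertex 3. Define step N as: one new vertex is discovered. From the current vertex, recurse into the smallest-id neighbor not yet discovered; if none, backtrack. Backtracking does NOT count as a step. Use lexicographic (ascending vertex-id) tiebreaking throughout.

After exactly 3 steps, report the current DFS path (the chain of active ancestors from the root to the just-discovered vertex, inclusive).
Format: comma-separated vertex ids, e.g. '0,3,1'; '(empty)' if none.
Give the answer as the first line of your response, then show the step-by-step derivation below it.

3,5

step 1: discover 3; path=3; order=3
step 2: discover 0; path=3>0; order=3,0
step 3: discover 5; path=3>5; order=3,0,5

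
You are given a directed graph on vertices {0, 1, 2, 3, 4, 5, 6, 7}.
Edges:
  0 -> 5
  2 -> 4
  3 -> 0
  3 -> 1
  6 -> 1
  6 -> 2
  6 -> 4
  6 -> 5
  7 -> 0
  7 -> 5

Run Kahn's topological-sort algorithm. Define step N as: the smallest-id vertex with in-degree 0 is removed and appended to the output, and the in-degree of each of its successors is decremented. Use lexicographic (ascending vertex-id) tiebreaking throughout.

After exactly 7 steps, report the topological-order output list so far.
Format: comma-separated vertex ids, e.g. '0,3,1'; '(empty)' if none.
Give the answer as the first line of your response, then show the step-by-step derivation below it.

3,6,1,2,4,7,0

step 1: output 3; order=[3]; indeg=(1,1,1,0,2,3,0,0)
step 2: output 6; order=[3,6]; indeg=(1,0,0,0,1,2,0,0)
step 3: output 1; order=[3,6,1]; indeg=(1,0,0,0,1,2,0,0)
step 4: output 2; order=[3,6,1,2]; indeg=(1,0,0,0,0,2,0,0)
step 5: output 4; order=[3,6,1,2,4]; indeg=(1,0,0,0,0,2,0,0)
step 6: output 7; order=[3,6,1,2,4,7]; indeg=(0,0,0,0,0,1,0,0)
step 7: output 0; order=[3,6,1,2,4,7,0]; indeg=(0,0,0,0,0,0,0,0)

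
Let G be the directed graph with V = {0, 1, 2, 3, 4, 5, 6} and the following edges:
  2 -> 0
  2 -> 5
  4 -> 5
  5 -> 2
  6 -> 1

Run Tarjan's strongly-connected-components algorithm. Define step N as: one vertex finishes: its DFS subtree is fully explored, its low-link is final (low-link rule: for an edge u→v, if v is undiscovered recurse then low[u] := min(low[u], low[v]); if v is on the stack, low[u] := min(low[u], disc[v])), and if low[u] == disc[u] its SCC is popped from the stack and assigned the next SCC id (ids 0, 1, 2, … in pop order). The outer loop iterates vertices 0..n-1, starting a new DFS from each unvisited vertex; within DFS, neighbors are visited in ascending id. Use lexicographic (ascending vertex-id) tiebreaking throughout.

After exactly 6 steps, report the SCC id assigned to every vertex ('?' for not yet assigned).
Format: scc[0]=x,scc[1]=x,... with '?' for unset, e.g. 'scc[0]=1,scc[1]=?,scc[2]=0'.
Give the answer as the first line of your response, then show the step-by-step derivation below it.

scc[0]=0,scc[1]=1,scc[2]=2,scc[3]=3,scc[4]=4,scc[5]=2,scc[6]=?

step 1: low=(low[0]=0,low[1]=?,low[2]=?,low[3]=?,low[4]=?,low[5]=?,low[6]=?); scc=(scc[0]=0,scc[1]=?,scc[2]=?,scc[3]=?,scc[4]=?,scc[5]=?,scc[6]=?)
step 2: low=(low[0]=0,low[1]=1,low[2]=?,low[3]=?,low[4]=?,low[5]=?,low[6]=?); scc=(scc[0]=0,scc[1]=1,scc[2]=?,scc[3]=?,scc[4]=?,scc[5]=?,scc[6]=?)
step 3: low=(low[0]=0,low[1]=1,low[2]=2,low[3]=?,low[4]=?,low[5]=2,low[6]=?); scc=(scc[0]=0,scc[1]=1,scc[2]=?,scc[3]=?,scc[4]=?,scc[5]=?,scc[6]=?)
step 4: low=(low[0]=0,low[1]=1,low[2]=2,low[3]=?,low[4]=?,low[5]=2,low[6]=?); scc=(scc[0]=0,scc[1]=1,scc[2]=2,scc[3]=?,scc[4]=?,scc[5]=2,scc[6]=?)
step 5: low=(low[0]=0,low[1]=1,low[2]=2,low[3]=4,low[4]=?,low[5]=2,low[6]=?); scc=(scc[0]=0,scc[1]=1,scc[2]=2,scc[3]=3,scc[4]=?,scc[5]=2,scc[6]=?)
step 6: low=(low[0]=0,low[1]=1,low[2]=2,low[3]=4,low[4]=5,low[5]=2,low[6]=?); scc=(scc[0]=0,scc[1]=1,scc[2]=2,scc[3]=3,scc[4]=4,scc[5]=2,scc[6]=?)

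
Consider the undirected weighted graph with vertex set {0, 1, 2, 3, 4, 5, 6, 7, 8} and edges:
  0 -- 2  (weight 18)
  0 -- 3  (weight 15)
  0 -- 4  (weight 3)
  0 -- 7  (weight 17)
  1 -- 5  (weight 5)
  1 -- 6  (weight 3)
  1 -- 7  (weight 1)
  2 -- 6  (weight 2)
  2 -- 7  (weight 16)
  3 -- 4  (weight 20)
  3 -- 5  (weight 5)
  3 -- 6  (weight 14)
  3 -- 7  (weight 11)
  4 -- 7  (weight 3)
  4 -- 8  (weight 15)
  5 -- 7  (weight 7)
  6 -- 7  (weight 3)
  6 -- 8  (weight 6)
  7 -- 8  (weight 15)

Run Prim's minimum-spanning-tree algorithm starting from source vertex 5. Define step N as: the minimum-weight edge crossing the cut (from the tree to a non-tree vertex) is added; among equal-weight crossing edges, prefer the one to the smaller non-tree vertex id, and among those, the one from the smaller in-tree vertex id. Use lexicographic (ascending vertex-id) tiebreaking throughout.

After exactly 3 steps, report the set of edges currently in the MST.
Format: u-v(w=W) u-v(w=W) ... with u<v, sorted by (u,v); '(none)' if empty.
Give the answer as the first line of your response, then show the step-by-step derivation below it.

1-5(w=5) 1-7(w=1) 4-7(w=3)

step 1: add edge 1-5 (w=5); MST = {1-5(w=5)}
step 2: add edge 1-7 (w=1); MST = {1-5(w=5) 1-7(w=1)}
step 3: add edge 4-7 (w=3); MST = {1-5(w=5) 1-7(w=1) 4-7(w=3)}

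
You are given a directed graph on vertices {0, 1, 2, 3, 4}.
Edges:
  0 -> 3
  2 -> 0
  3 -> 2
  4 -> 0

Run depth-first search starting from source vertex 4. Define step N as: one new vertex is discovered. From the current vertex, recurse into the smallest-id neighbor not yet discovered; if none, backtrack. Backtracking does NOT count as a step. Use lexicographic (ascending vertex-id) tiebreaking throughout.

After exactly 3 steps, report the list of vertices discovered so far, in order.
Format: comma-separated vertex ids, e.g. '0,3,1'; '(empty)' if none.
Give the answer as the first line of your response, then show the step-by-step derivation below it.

4,0,3

step 1: discover 4; path=4; order=4
step 2: discover 0; path=4>0; order=4,0
step 3: discover 3; path=4>0>3; order=4,0,3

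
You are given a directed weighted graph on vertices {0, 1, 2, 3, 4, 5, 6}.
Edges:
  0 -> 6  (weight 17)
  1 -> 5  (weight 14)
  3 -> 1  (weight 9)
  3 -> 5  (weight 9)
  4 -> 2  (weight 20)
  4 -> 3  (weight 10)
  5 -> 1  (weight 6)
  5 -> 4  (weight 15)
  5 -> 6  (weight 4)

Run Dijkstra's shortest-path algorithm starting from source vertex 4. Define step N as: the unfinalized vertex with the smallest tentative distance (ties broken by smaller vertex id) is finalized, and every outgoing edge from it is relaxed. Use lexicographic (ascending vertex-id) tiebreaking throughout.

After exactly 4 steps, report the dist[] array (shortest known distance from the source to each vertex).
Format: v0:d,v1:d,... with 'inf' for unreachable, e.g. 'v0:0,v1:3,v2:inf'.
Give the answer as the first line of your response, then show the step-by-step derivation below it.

v0:inf,v1:19,v2:20,v3:10,v4:0,v5:19,v6:23

step 1: dist = v0:inf,v1:inf,v2:20,v3:10,v4:0,v5:inf,v6:inf
step 2: dist = v0:inf,v1:19,v2:20,v3:10,v4:0,v5:19,v6:inf
step 3: dist = v0:inf,v1:19,v2:20,v3:10,v4:0,v5:19,v6:inf
step 4: dist = v0:inf,v1:19,v2:20,v3:10,v4:0,v5:19,v6:23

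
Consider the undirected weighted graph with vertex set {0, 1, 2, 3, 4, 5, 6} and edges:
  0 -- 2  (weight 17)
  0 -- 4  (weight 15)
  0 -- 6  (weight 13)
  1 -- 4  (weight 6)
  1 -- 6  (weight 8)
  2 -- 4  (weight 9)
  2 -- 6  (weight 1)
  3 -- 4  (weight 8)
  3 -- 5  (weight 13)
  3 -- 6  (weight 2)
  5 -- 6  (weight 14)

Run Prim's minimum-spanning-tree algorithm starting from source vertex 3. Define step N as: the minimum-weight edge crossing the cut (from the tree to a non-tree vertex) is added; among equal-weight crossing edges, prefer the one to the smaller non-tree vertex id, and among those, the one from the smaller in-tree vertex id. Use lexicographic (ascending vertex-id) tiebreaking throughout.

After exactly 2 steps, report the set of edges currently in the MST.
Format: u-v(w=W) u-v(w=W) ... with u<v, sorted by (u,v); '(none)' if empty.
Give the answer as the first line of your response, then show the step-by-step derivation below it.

2-6(w=1) 3-6(w=2)

step 1: add edge 3-6 (w=2); MST = {3-6(w=2)}
step 2: add edge 2-6 (w=1); MST = {2-6(w=1) 3-6(w=2)}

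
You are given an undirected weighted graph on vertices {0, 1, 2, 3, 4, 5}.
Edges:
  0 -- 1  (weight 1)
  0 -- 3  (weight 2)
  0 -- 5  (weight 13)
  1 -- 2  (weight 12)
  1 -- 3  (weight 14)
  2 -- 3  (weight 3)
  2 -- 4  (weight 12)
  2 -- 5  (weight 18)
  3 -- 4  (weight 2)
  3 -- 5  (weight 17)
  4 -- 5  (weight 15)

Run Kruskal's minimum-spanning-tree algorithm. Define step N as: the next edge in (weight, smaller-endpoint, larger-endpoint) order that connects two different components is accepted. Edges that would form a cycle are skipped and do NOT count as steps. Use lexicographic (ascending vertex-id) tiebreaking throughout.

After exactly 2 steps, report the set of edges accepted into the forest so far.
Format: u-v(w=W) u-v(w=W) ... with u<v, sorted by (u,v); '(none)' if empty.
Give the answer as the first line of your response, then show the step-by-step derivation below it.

0-1(w=1) 0-3(w=2)

step 1: add edge 0-1 (w=1); MST = {0-1(w=1)}
step 2: add edge 0-3 (w=2); MST = {0-1(w=1) 0-3(w=2)}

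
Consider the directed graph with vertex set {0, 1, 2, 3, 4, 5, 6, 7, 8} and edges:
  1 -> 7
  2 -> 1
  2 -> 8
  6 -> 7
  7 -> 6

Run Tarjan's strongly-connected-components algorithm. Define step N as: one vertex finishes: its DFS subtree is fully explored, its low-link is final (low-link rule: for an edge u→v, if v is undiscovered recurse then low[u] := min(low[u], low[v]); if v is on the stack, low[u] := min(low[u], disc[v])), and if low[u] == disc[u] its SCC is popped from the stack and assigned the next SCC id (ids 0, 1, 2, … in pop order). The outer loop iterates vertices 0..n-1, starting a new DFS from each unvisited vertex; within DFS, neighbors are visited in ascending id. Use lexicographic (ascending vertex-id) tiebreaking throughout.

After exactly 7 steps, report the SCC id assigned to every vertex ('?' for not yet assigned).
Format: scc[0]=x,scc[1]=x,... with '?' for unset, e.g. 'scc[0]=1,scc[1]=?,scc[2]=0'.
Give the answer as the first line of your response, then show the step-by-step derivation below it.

scc[0]=0,scc[1]=2,scc[2]=4,scc[3]=5,scc[4]=?,scc[5]=?,scc[6]=1,scc[7]=1,scc[8]=3

step 1: low=(low[0]=0,low[1]=?,low[2]=?,low[3]=?,low[4]=?,low[5]=?,low[6]=?,low[7]=?,low[8]=?); scc=(scc[0]=0,scc[1]=?,scc[2]=?,scc[3]=?,scc[4]=?,scc[5]=?,scc[6]=?,scc[7]=?,scc[8]=?)
step 2: low=(low[0]=0,low[1]=1,low[2]=?,low[3]=?,low[4]=?,low[5]=?,low[6]=2,low[7]=2,low[8]=?); scc=(scc[0]=0,scc[1]=?,scc[2]=?,scc[3]=?,scc[4]=?,scc[5]=?,scc[6]=?,scc[7]=?,scc[8]=?)
step 3: low=(low[0]=0,low[1]=1,low[2]=?,low[3]=?,low[4]=?,low[5]=?,low[6]=2,low[7]=2,low[8]=?); scc=(scc[0]=0,scc[1]=?,scc[2]=?,scc[3]=?,scc[4]=?,scc[5]=?,scc[6]=1,scc[7]=1,scc[8]=?)
step 4: low=(low[0]=0,low[1]=1,low[2]=?,low[3]=?,low[4]=?,low[5]=?,low[6]=2,low[7]=2,low[8]=?); scc=(scc[0]=0,scc[1]=2,scc[2]=?,scc[3]=?,scc[4]=?,scc[5]=?,scc[6]=1,scc[7]=1,scc[8]=?)
step 5: low=(low[0]=0,low[1]=1,low[2]=4,low[3]=?,low[4]=?,low[5]=?,low[6]=2,low[7]=2,low[8]=5); scc=(scc[0]=0,scc[1]=2,scc[2]=?,scc[3]=?,scc[4]=?,scc[5]=?,scc[6]=1,scc[7]=1,scc[8]=3)
step 6: low=(low[0]=0,low[1]=1,low[2]=4,low[3]=?,low[4]=?,low[5]=?,low[6]=2,low[7]=2,low[8]=5); scc=(scc[0]=0,scc[1]=2,scc[2]=4,scc[3]=?,scc[4]=?,scc[5]=?,scc[6]=1,scc[7]=1,scc[8]=3)
step 7: low=(low[0]=0,low[1]=1,low[2]=4,low[3]=6,low[4]=?,low[5]=?,low[6]=2,low[7]=2,low[8]=5); scc=(scc[0]=0,scc[1]=2,scc[2]=4,scc[3]=5,scc[4]=?,scc[5]=?,scc[6]=1,scc[7]=1,scc[8]=3)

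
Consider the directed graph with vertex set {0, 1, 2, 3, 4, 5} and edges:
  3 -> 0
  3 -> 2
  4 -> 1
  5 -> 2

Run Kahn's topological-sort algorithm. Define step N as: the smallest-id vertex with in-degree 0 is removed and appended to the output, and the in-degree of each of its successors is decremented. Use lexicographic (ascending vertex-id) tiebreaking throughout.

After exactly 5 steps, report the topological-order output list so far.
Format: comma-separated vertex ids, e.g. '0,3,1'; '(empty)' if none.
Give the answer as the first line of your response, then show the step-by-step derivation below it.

3,0,4,1,5

step 1: output 3; order=[3]; indeg=(0,1,1,0,0,0)
step 2: output 0; order=[3,0]; indeg=(0,1,1,0,0,0)
step 3: output 4; order=[3,0,4]; indeg=(0,0,1,0,0,0)
step 4: output 1; order=[3,0,4,1]; indeg=(0,0,1,0,0,0)
step 5: output 5; order=[3,0,4,1,5]; indeg=(0,0,0,0,0,0)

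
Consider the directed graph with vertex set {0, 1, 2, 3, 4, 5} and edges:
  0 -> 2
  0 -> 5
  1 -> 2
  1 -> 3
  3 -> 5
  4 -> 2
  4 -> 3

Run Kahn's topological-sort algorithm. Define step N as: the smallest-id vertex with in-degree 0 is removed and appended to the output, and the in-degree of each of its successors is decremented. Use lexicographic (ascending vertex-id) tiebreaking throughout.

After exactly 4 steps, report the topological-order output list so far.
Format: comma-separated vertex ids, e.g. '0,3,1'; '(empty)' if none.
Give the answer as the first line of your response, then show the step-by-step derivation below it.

0,1,4,2

step 1: output 0; order=[0]; indeg=(0,0,2,2,0,1)
step 2: output 1; order=[0,1]; indeg=(0,0,1,1,0,1)
step 3: output 4; order=[0,1,4]; indeg=(0,0,0,0,0,1)
step 4: output 2; order=[0,1,4,2]; indeg=(0,0,0,0,0,1)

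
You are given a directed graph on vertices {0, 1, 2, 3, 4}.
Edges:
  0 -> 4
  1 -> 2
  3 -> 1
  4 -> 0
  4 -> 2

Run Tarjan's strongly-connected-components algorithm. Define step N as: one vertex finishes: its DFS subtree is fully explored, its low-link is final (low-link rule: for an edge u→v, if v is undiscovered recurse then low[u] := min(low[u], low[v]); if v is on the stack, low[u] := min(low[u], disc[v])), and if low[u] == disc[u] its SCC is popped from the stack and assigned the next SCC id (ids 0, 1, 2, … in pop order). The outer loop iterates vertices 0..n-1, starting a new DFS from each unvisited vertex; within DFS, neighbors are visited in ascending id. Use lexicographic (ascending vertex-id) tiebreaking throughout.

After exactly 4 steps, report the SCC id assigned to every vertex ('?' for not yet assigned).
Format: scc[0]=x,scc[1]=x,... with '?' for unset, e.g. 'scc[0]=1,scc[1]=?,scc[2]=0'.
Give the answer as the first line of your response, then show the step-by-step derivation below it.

scc[0]=1,scc[1]=2,scc[2]=0,scc[3]=?,scc[4]=1

step 1: low=(low[0]=0,low[1]=?,low[2]=2,low[3]=?,low[4]=0); scc=(scc[0]=?,scc[1]=?,scc[2]=0,scc[3]=?,scc[4]=?)
step 2: low=(low[0]=0,low[1]=?,low[2]=2,low[3]=?,low[4]=0); scc=(scc[0]=?,scc[1]=?,scc[2]=0,scc[3]=?,scc[4]=?)
step 3: low=(low[0]=0,low[1]=?,low[2]=2,low[3]=?,low[4]=0); scc=(scc[0]=1,scc[1]=?,scc[2]=0,scc[3]=?,scc[4]=1)
step 4: low=(low[0]=0,low[1]=3,low[2]=2,low[3]=?,low[4]=0); scc=(scc[0]=1,scc[1]=2,scc[2]=0,scc[3]=?,scc[4]=1)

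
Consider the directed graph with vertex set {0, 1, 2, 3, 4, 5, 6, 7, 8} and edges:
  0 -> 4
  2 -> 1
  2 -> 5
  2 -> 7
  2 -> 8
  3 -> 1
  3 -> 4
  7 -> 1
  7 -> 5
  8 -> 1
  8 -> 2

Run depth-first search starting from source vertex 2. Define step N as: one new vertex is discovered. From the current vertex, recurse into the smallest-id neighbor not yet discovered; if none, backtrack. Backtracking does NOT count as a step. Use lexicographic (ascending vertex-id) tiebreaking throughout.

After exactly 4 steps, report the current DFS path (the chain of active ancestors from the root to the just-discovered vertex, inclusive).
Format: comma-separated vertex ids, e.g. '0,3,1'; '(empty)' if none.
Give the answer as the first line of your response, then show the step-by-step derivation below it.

2,7

step 1: discover 2; path=2; order=2
step 2: discover 1; path=2>1; order=2,1
step 3: discover 5; path=2>5; order=2,1,5
step 4: discover 7; path=2>7; order=2,1,5,7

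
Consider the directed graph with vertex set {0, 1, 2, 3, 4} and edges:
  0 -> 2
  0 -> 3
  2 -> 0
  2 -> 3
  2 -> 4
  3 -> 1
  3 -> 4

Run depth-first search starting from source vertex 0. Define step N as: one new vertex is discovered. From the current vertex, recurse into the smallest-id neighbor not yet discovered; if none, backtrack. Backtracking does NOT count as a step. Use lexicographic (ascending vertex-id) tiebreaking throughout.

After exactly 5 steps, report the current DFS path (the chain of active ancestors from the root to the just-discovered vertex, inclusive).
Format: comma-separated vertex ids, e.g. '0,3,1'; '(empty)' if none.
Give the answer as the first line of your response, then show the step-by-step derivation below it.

0,2,3,4

step 1: discover 0; path=0; order=0
step 2: discover 2; path=0>2; order=0,2
step 3: discover 3; path=0>2>3; order=0,2,3
step 4: discover 1; path=0>2>3>1; order=0,2,3,1
step 5: discover 4; path=0>2>3>4; order=0,2,3,1,4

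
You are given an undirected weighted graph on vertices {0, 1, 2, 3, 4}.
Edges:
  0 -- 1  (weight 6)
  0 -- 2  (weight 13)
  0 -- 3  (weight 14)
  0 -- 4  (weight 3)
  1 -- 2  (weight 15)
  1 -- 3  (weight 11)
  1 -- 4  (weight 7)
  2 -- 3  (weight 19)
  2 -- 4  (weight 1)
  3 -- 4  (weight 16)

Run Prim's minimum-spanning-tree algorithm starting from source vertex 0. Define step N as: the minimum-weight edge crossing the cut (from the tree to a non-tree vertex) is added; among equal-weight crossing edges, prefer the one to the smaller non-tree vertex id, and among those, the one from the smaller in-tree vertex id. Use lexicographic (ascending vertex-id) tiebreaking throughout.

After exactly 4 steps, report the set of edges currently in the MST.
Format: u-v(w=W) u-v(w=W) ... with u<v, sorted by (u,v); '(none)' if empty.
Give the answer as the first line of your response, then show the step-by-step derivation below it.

0-1(w=6) 0-4(w=3) 1-3(w=11) 2-4(w=1)

step 1: add edge 0-4 (w=3); MST = {0-4(w=3)}
step 2: add edge 2-4 (w=1); MST = {0-4(w=3) 2-4(w=1)}
step 3: add edge 0-1 (w=6); MST = {0-1(w=6) 0-4(w=3) 2-4(w=1)}
step 4: add edge 1-3 (w=11); MST = {0-1(w=6) 0-4(w=3) 1-3(w=11) 2-4(w=1)}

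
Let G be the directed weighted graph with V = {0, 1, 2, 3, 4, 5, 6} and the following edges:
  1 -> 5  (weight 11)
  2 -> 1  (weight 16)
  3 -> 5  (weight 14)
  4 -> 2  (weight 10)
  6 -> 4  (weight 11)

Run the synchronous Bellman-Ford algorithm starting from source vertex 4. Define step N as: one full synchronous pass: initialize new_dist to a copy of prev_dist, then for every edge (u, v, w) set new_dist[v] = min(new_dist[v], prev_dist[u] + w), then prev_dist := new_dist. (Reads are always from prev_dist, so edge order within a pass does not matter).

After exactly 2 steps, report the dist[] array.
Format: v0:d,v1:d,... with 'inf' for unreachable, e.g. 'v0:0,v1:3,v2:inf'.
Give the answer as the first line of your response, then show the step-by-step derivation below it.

v0:inf,v1:26,v2:10,v3:inf,v4:0,v5:inf,v6:inf

step 1: dist = v0:inf,v1:inf,v2:10,v3:inf,v4:0,v5:inf,v6:inf
step 2: dist = v0:inf,v1:26,v2:10,v3:inf,v4:0,v5:inf,v6:inf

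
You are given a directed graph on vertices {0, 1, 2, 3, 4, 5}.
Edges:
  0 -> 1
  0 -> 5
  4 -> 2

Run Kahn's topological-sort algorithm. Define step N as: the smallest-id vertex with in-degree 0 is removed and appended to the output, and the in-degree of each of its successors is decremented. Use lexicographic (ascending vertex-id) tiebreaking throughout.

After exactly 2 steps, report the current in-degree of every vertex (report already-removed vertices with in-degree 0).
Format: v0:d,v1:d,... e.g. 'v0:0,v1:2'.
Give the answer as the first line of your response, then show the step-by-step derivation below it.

v0:0,v1:0,v2:1,v3:0,v4:0,v5:0

step 1: output 0; order=[0]; indeg=(0,0,1,0,0,0)
step 2: output 1; order=[0,1]; indeg=(0,0,1,0,0,0)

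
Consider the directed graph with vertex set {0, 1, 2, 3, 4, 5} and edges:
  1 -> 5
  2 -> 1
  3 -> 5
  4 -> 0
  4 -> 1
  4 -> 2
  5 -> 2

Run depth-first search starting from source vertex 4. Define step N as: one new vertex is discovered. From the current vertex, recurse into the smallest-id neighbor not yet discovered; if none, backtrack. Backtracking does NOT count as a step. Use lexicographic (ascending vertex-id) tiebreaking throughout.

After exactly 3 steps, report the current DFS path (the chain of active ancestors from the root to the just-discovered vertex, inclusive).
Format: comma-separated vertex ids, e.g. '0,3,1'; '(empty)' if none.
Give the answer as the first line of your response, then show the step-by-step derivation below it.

4,1

step 1: discover 4; path=4; order=4
step 2: discover 0; path=4>0; order=4,0
step 3: discover 1; path=4>1; order=4,0,1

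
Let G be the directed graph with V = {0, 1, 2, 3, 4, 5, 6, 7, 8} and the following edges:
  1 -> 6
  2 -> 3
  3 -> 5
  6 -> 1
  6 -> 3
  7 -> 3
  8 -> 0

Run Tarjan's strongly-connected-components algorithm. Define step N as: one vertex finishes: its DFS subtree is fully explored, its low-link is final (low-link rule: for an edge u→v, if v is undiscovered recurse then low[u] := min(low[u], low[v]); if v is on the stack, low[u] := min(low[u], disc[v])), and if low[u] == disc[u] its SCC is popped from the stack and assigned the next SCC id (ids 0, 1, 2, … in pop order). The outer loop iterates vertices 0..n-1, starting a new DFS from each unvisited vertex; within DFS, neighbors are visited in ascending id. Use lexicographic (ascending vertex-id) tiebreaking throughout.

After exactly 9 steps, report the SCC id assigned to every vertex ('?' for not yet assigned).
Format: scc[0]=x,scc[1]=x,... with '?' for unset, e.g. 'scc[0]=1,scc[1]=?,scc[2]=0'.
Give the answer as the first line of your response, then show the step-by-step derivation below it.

scc[0]=0,scc[1]=3,scc[2]=4,scc[3]=2,scc[4]=5,scc[5]=1,scc[6]=3,scc[7]=6,scc[8]=7

step 1: low=(low[0]=0,low[1]=?,low[2]=?,low[3]=?,low[4]=?,low[5]=?,low[6]=?,low[7]=?,low[8]=?); scc=(scc[0]=0,scc[1]=?,scc[2]=?,scc[3]=?,scc[4]=?,scc[5]=?,scc[6]=?,scc[7]=?,scc[8]=?)
step 2: low=(low[0]=0,low[1]=1,low[2]=?,low[3]=3,low[4]=?,low[5]=4,low[6]=1,low[7]=?,low[8]=?); scc=(scc[0]=0,scc[1]=?,scc[2]=?,scc[3]=?,scc[4]=?,scc[5]=1,scc[6]=?,scc[7]=?,scc[8]=?)
step 3: low=(low[0]=0,low[1]=1,low[2]=?,low[3]=3,low[4]=?,low[5]=4,low[6]=1,low[7]=?,low[8]=?); scc=(scc[0]=0,scc[1]=?,scc[2]=?,scc[3]=2,scc[4]=?,scc[5]=1,scc[6]=?,scc[7]=?,scc[8]=?)
step 4: low=(low[0]=0,low[1]=1,low[2]=?,low[3]=3,low[4]=?,low[5]=4,low[6]=1,low[7]=?,low[8]=?); scc=(scc[0]=0,scc[1]=?,scc[2]=?,scc[3]=2,scc[4]=?,scc[5]=1,scc[6]=?,scc[7]=?,scc[8]=?)
step 5: low=(low[0]=0,low[1]=1,low[2]=?,low[3]=3,low[4]=?,low[5]=4,low[6]=1,low[7]=?,low[8]=?); scc=(scc[0]=0,scc[1]=3,scc[2]=?,scc[3]=2,scc[4]=?,scc[5]=1,scc[6]=3,scc[7]=?,scc[8]=?)
step 6: low=(low[0]=0,low[1]=1,low[2]=5,low[3]=3,low[4]=?,low[5]=4,low[6]=1,low[7]=?,low[8]=?); scc=(scc[0]=0,scc[1]=3,scc[2]=4,scc[3]=2,scc[4]=?,scc[5]=1,scc[6]=3,scc[7]=?,scc[8]=?)
step 7: low=(low[0]=0,low[1]=1,low[2]=5,low[3]=3,low[4]=6,low[5]=4,low[6]=1,low[7]=?,low[8]=?); scc=(scc[0]=0,scc[1]=3,scc[2]=4,scc[3]=2,scc[4]=5,scc[5]=1,scc[6]=3,scc[7]=?,scc[8]=?)
step 8: low=(low[0]=0,low[1]=1,low[2]=5,low[3]=3,low[4]=6,low[5]=4,low[6]=1,low[7]=7,low[8]=?); scc=(scc[0]=0,scc[1]=3,scc[2]=4,scc[3]=2,scc[4]=5,scc[5]=1,scc[6]=3,scc[7]=6,scc[8]=?)
step 9: low=(low[0]=0,low[1]=1,low[2]=5,low[3]=3,low[4]=6,low[5]=4,low[6]=1,low[7]=7,low[8]=8); scc=(scc[0]=0,scc[1]=3,scc[2]=4,scc[3]=2,scc[4]=5,scc[5]=1,scc[6]=3,scc[7]=6,scc[8]=7)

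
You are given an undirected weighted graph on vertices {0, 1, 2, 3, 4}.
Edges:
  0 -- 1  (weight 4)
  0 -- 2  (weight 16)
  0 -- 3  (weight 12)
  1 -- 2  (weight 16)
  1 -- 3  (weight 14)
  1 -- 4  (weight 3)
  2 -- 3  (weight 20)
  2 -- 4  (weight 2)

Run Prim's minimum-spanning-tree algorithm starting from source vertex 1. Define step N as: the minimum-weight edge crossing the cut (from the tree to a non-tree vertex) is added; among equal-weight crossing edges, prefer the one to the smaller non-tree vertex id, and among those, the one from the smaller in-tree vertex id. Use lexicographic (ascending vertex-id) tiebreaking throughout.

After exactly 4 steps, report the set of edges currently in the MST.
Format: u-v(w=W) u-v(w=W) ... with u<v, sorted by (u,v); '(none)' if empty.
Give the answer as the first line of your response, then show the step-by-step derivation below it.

0-1(w=4) 0-3(w=12) 1-4(w=3) 2-4(w=2)

step 1: add edge 1-4 (w=3); MST = {1-4(w=3)}
step 2: add edge 2-4 (w=2); MST = {1-4(w=3) 2-4(w=2)}
step 3: add edge 0-1 (w=4); MST = {0-1(w=4) 1-4(w=3) 2-4(w=2)}
step 4: add edge 0-3 (w=12); MST = {0-1(w=4) 0-3(w=12) 1-4(w=3) 2-4(w=2)}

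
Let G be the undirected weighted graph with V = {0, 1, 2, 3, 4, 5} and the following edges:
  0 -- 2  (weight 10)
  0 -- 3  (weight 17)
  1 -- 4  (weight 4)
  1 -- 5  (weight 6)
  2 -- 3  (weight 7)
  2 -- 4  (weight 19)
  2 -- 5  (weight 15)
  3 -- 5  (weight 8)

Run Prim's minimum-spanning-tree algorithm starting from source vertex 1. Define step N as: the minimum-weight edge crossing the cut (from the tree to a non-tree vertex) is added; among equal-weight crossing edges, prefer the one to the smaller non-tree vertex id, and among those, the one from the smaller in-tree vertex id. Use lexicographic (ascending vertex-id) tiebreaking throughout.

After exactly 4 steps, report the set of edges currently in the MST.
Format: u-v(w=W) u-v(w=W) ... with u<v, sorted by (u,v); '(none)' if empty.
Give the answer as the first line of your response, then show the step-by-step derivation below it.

1-4(w=4) 1-5(w=6) 2-3(w=7) 3-5(w=8)

step 1: add edge 1-4 (w=4); MST = {1-4(w=4)}
step 2: add edge 1-5 (w=6); MST = {1-4(w=4) 1-5(w=6)}
step 3: add edge 3-5 (w=8); MST = {1-4(w=4) 1-5(w=6) 3-5(w=8)}
step 4: add edge 2-3 (w=7); MST = {1-4(w=4) 1-5(w=6) 2-3(w=7) 3-5(w=8)}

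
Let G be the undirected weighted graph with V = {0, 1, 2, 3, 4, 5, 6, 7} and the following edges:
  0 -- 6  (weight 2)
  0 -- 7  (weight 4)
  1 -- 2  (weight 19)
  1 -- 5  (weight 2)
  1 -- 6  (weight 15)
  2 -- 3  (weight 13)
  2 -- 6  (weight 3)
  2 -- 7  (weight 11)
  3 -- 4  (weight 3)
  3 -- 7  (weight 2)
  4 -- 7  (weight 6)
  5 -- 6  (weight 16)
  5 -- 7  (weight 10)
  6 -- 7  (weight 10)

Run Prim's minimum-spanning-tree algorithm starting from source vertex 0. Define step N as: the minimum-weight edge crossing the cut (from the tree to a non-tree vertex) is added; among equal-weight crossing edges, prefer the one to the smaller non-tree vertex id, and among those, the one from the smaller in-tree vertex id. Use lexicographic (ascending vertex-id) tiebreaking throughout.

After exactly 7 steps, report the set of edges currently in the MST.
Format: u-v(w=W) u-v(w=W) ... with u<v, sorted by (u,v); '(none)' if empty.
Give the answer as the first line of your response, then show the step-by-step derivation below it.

0-6(w=2) 0-7(w=4) 1-5(w=2) 2-6(w=3) 3-4(w=3) 3-7(w=2) 5-7(w=10)

step 1: add edge 0-6 (w=2); MST = {0-6(w=2)}
step 2: add edge 2-6 (w=3); MST = {0-6(w=2) 2-6(w=3)}
step 3: add edge 0-7 (w=4); MST = {0-6(w=2) 0-7(w=4) 2-6(w=3)}
step 4: add edge 3-7 (w=2); MST = {0-6(w=2) 0-7(w=4) 2-6(w=3) 3-7(w=2)}
step 5: add edge 3-4 (w=3); MST = {0-6(w=2) 0-7(w=4) 2-6(w=3) 3-4(w=3) 3-7(w=2)}
step 6: add edge 5-7 (w=10); MST = {0-6(w=2) 0-7(w=4) 2-6(w=3) 3-4(w=3) 3-7(w=2) 5-7(w=10)}
step 7: add edge 1-5 (w=2); MST = {0-6(w=2) 0-7(w=4) 1-5(w=2) 2-6(w=3) 3-4(w=3) 3-7(w=2) 5-7(w=10)}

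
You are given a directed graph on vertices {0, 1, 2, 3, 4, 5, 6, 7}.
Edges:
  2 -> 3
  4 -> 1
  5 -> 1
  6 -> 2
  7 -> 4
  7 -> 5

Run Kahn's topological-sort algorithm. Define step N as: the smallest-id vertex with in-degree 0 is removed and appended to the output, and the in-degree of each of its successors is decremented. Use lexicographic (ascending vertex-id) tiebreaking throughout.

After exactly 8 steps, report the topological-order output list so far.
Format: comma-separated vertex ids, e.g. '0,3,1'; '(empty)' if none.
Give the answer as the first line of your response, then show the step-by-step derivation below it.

0,6,2,3,7,4,5,1

step 1: output 0; order=[0]; indeg=(0,2,1,1,1,1,0,0)
step 2: output 6; order=[0,6]; indeg=(0,2,0,1,1,1,0,0)
step 3: output 2; order=[0,6,2]; indeg=(0,2,0,0,1,1,0,0)
step 4: output 3; order=[0,6,2,3]; indeg=(0,2,0,0,1,1,0,0)
step 5: output 7; order=[0,6,2,3,7]; indeg=(0,2,0,0,0,0,0,0)
step 6: output 4; order=[0,6,2,3,7,4]; indeg=(0,1,0,0,0,0,0,0)
step 7: output 5; order=[0,6,2,3,7,4,5]; indeg=(0,0,0,0,0,0,0,0)
step 8: output 1; order=[0,6,2,3,7,4,5,1]; indeg=(0,0,0,0,0,0,0,0)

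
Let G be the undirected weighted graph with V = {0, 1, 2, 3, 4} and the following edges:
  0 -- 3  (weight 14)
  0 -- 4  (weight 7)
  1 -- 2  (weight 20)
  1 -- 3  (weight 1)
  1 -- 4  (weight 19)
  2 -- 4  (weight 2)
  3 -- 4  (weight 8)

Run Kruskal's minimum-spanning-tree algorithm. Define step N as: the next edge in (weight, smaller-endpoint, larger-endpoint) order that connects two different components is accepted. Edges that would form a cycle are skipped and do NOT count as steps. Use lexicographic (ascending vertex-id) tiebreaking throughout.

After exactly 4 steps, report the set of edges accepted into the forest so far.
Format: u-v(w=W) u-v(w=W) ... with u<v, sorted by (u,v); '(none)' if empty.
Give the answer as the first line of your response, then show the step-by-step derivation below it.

0-4(w=7) 1-3(w=1) 2-4(w=2) 3-4(w=8)

step 1: add edge 1-3 (w=1); MST = {1-3(w=1)}
step 2: add edge 2-4 (w=2); MST = {1-3(w=1) 2-4(w=2)}
step 3: add edge 0-4 (w=7); MST = {0-4(w=7) 1-3(w=1) 2-4(w=2)}
step 4: add edge 3-4 (w=8); MST = {0-4(w=7) 1-3(w=1) 2-4(w=2) 3-4(w=8)}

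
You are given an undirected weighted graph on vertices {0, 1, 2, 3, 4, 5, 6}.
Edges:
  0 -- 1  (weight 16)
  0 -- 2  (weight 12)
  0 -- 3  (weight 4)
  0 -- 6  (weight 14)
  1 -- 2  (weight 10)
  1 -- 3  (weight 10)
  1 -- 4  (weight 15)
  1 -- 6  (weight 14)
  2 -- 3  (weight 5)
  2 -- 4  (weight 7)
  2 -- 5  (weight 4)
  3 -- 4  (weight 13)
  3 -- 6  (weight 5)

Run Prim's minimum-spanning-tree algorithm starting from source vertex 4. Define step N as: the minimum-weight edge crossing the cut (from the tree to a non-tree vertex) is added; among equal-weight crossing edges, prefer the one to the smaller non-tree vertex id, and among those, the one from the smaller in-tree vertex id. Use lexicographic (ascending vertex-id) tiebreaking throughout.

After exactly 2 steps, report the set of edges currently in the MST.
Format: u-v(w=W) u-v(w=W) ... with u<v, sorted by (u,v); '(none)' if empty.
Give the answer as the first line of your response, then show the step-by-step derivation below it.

2-4(w=7) 2-5(w=4)

step 1: add edge 2-4 (w=7); MST = {2-4(w=7)}
step 2: add edge 2-5 (w=4); MST = {2-4(w=7) 2-5(w=4)}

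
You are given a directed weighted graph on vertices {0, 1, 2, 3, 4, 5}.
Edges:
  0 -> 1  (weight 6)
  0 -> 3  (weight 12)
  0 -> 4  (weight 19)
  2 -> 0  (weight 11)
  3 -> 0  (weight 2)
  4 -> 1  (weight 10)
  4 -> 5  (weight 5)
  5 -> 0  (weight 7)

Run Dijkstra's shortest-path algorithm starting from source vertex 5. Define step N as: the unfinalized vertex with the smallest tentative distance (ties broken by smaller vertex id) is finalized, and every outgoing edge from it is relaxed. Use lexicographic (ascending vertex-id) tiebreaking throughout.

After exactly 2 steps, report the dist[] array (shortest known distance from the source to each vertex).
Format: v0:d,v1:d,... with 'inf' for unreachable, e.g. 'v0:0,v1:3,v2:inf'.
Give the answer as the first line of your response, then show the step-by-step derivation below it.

v0:7,v1:13,v2:inf,v3:19,v4:26,v5:0

step 1: dist = v0:7,v1:inf,v2:inf,v3:inf,v4:inf,v5:0
step 2: dist = v0:7,v1:13,v2:inf,v3:19,v4:26,v5:0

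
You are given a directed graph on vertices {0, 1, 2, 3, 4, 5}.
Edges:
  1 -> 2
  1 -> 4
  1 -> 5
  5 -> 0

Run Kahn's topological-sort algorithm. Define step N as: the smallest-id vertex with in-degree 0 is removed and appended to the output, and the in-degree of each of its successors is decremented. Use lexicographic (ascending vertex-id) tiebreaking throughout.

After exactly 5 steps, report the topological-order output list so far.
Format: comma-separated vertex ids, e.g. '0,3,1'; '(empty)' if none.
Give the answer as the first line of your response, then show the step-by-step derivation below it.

1,2,3,4,5

step 1: output 1; order=[1]; indeg=(1,0,0,0,0,0)
step 2: output 2; order=[1,2]; indeg=(1,0,0,0,0,0)
step 3: output 3; order=[1,2,3]; indeg=(1,0,0,0,0,0)
step 4: output 4; order=[1,2,3,4]; indeg=(1,0,0,0,0,0)
step 5: output 5; order=[1,2,3,4,5]; indeg=(0,0,0,0,0,0)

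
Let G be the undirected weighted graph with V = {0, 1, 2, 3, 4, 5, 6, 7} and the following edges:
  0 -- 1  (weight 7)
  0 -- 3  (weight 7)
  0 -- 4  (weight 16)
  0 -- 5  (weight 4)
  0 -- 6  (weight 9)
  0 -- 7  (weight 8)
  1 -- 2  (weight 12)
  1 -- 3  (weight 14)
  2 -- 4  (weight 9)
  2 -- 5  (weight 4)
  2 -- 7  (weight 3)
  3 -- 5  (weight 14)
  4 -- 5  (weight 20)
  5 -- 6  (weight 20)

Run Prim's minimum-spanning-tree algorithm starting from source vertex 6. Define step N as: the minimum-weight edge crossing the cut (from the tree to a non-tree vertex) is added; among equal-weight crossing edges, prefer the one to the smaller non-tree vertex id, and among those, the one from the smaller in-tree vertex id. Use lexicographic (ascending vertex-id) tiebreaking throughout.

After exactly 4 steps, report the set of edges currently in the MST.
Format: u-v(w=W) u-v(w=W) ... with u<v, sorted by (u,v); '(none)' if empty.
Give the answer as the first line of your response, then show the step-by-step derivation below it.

0-5(w=4) 0-6(w=9) 2-5(w=4) 2-7(w=3)

step 1: add edge 0-6 (w=9); MST = {0-6(w=9)}
step 2: add edge 0-5 (w=4); MST = {0-5(w=4) 0-6(w=9)}
step 3: add edge 2-5 (w=4); MST = {0-5(w=4) 0-6(w=9) 2-5(w=4)}
step 4: add edge 2-7 (w=3); MST = {0-5(w=4) 0-6(w=9) 2-5(w=4) 2-7(w=3)}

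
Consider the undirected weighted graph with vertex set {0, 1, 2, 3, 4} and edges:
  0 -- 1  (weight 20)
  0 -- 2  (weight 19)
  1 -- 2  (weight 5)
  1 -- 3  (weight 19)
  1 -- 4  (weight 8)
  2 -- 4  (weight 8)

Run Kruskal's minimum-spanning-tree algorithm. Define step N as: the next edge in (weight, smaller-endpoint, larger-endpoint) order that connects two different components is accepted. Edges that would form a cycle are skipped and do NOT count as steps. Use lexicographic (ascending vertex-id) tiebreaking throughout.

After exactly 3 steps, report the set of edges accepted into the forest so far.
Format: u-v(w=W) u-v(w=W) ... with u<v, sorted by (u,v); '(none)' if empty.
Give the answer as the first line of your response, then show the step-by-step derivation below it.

0-2(w=19) 1-2(w=5) 1-4(w=8)

step 1: add edge 1-2 (w=5); MST = {1-2(w=5)}
step 2: add edge 1-4 (w=8); MST = {1-2(w=5) 1-4(w=8)}
step 3: add edge 0-2 (w=19); MST = {0-2(w=19) 1-2(w=5) 1-4(w=8)}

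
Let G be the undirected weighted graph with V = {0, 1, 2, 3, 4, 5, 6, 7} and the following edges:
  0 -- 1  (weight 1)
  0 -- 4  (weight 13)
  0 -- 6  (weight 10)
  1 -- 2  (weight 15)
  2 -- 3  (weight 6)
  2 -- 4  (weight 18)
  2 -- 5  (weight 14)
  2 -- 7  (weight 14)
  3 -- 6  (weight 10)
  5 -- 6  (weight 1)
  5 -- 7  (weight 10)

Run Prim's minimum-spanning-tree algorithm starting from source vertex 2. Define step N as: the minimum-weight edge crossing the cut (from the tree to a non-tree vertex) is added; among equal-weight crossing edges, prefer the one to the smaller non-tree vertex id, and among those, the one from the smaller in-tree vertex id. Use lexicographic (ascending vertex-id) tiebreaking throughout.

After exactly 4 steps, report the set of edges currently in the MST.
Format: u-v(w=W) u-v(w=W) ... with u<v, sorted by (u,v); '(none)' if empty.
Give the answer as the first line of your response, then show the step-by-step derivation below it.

0-6(w=10) 2-3(w=6) 3-6(w=10) 5-6(w=1)

step 1: add edge 2-3 (w=6); MST = {2-3(w=6)}
step 2: add edge 3-6 (w=10); MST = {2-3(w=6) 3-6(w=10)}
step 3: add edge 5-6 (w=1); MST = {2-3(w=6) 3-6(w=10) 5-6(w=1)}
step 4: add edge 0-6 (w=10); MST = {0-6(w=10) 2-3(w=6) 3-6(w=10) 5-6(w=1)}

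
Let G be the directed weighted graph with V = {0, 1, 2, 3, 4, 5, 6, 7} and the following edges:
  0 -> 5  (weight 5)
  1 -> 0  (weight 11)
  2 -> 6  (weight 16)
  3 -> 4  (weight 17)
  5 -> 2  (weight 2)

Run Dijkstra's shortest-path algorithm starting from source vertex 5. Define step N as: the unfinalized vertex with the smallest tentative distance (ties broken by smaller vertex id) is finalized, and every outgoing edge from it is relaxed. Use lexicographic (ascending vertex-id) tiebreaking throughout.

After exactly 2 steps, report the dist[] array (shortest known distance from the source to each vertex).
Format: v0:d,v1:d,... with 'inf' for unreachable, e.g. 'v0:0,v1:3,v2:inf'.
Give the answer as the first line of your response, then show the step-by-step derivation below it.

v0:inf,v1:inf,v2:2,v3:inf,v4:inf,v5:0,v6:18,v7:inf

step 1: dist = v0:inf,v1:inf,v2:2,v3:inf,v4:inf,v5:0,v6:inf,v7:inf
step 2: dist = v0:inf,v1:inf,v2:2,v3:inf,v4:inf,v5:0,v6:18,v7:inf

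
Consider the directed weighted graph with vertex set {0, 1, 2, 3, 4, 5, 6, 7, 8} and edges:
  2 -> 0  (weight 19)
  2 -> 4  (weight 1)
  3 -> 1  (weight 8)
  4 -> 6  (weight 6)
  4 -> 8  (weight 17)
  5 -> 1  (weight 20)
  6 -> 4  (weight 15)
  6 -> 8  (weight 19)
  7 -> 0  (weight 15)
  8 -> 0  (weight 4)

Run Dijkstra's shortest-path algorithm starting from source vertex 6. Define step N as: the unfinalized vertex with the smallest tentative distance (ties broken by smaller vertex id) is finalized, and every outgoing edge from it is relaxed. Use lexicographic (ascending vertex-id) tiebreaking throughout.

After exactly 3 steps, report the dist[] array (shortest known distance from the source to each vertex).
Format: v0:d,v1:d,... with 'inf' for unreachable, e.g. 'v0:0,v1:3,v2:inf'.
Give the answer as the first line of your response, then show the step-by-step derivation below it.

v0:23,v1:inf,v2:inf,v3:inf,v4:15,v5:inf,v6:0,v7:inf,v8:19

step 1: dist = v0:inf,v1:inf,v2:inf,v3:inf,v4:15,v5:inf,v6:0,v7:inf,v8:19
step 2: dist = v0:inf,v1:inf,v2:inf,v3:inf,v4:15,v5:inf,v6:0,v7:inf,v8:19
step 3: dist = v0:23,v1:inf,v2:inf,v3:inf,v4:15,v5:inf,v6:0,v7:inf,v8:19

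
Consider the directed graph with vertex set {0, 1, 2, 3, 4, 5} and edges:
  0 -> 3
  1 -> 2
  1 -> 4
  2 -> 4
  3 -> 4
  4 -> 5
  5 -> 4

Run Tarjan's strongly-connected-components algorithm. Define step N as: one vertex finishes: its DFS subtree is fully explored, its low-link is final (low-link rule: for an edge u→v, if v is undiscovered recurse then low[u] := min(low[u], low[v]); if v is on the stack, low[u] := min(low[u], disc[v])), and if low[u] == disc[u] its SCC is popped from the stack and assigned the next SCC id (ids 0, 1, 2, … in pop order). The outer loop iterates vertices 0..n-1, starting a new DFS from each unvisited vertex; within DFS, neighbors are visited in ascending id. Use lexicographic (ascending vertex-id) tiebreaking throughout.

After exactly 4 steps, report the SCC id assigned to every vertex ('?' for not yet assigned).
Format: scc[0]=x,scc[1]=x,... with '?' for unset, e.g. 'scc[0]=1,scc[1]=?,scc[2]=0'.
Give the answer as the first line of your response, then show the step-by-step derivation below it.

scc[0]=2,scc[1]=?,scc[2]=?,scc[3]=1,scc[4]=0,scc[5]=0

step 1: low=(low[0]=0,low[1]=?,low[2]=?,low[3]=1,low[4]=2,low[5]=2); scc=(scc[0]=?,scc[1]=?,scc[2]=?,scc[3]=?,scc[4]=?,scc[5]=?)
step 2: low=(low[0]=0,low[1]=?,low[2]=?,low[3]=1,low[4]=2,low[5]=2); scc=(scc[0]=?,scc[1]=?,scc[2]=?,scc[3]=?,scc[4]=0,scc[5]=0)
step 3: low=(low[0]=0,low[1]=?,low[2]=?,low[3]=1,low[4]=2,low[5]=2); scc=(scc[0]=?,scc[1]=?,scc[2]=?,scc[3]=1,scc[4]=0,scc[5]=0)
step 4: low=(low[0]=0,low[1]=?,low[2]=?,low[3]=1,low[4]=2,low[5]=2); scc=(scc[0]=2,scc[1]=?,scc[2]=?,scc[3]=1,scc[4]=0,scc[5]=0)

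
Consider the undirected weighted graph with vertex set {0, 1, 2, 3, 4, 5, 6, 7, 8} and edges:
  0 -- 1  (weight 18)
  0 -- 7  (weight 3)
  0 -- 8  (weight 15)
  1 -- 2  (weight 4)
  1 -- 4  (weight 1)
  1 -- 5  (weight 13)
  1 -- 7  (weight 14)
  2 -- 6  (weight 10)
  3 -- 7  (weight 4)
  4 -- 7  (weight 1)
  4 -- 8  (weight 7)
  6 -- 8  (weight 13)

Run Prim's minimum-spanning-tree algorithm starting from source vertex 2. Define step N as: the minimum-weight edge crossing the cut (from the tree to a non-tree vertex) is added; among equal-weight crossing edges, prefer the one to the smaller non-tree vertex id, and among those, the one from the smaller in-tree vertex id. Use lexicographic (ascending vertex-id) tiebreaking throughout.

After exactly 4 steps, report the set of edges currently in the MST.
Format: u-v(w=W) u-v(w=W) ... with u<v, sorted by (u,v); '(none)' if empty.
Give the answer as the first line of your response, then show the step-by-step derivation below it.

0-7(w=3) 1-2(w=4) 1-4(w=1) 4-7(w=1)

step 1: add edge 1-2 (w=4); MST = {1-2(w=4)}
step 2: add edge 1-4 (w=1); MST = {1-2(w=4) 1-4(w=1)}
step 3: add edge 4-7 (w=1); MST = {1-2(w=4) 1-4(w=1) 4-7(w=1)}
step 4: add edge 0-7 (w=3); MST = {0-7(w=3) 1-2(w=4) 1-4(w=1) 4-7(w=1)}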